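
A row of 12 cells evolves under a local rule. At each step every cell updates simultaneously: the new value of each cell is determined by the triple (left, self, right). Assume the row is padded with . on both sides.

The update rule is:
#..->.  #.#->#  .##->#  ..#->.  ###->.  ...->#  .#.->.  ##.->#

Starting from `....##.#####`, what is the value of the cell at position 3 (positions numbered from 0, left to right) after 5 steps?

step 1: ###.####...#
step 2: #.###..#.#..
step 3: .##.#...#..#
step 4: .###..#.....
step 5: .#.#....####
position 3 holds #

#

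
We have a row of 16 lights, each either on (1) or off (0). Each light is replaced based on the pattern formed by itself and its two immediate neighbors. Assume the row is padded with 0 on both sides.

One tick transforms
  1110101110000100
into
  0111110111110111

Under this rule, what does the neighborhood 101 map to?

1

At position 3 the neighborhood is 101; the next row has 1 there.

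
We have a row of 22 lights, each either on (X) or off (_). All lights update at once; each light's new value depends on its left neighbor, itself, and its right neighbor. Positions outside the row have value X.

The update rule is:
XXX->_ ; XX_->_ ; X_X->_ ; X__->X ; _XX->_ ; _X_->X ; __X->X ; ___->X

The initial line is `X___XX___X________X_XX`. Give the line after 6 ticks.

____XX_____________XXX

_XXX__XXXXXXXXXXXXX___
____XX_____________XXX
XXXX__XXXXXXXXXXXXX___
____XX_____________XXX  (repeats tick 2; period 2)
tick 6: ____XX_____________XXX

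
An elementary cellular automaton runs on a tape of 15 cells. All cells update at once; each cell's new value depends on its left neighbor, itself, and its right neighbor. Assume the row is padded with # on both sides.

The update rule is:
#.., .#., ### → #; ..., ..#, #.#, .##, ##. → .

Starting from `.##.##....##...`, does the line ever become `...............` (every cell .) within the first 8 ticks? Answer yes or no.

no

tick 1: ......#.....#..
tick 2: #.....##....##.
tick 3: .#......#......
tick 4: .##.....##.....
tick 5: ...#......#....
tick 6: #..##.....##...
tick 7: .#...#......#..
tick 8: .##..##.....##.
tick 8 is .##..##.....##., still not uniform .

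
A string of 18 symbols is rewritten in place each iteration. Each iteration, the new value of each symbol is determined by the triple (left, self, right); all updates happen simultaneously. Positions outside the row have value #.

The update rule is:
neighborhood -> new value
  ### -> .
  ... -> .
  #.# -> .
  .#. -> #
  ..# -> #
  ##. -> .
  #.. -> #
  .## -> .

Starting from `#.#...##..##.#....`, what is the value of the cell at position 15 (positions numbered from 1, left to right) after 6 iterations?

.

..##.#..##...##..#
##...###..#.#..##.
..#.#...###.###...
###.##.#.......#.#
.......##.....##..
#.....#..#...#..##
position 15 holds .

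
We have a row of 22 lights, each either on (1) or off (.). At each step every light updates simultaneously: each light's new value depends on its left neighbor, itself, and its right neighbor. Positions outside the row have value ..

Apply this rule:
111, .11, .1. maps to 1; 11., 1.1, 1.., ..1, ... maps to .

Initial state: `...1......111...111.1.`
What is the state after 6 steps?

...1......11....11..1.
...1......1.....1...1.
...1......1.....1...1.  (fixed point — unchanged through step 6)

...1......1.....1...1.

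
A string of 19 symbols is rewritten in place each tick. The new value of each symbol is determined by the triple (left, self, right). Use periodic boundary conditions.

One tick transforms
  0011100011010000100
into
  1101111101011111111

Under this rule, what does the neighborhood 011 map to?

At position 2 the neighborhood is 011; the next row has 0 there.

0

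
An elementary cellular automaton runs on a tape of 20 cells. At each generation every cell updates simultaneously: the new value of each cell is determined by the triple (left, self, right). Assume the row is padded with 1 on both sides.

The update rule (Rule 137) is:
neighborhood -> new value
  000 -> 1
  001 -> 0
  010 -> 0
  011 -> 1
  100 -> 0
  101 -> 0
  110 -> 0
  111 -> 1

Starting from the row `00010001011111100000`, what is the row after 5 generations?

generation 1: 01000100011111001110
generation 2: 00010001011110001100
generation 3: 01000100011100101000
generation 4: 00010001011000000010
generation 5: 01000100010011111000

01000100010011111000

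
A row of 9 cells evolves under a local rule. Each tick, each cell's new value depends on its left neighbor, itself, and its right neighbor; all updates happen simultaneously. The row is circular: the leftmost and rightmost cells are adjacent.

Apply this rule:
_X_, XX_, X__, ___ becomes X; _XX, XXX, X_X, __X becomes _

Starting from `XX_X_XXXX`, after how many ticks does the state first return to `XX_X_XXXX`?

18

_X_X_____
_X_XXXXXX
_X______X
_XXXXXX_X
______X_X
XXXXX_X_X
____X_X__
XXX_X_XXX
__X_X____
X_X_XXXXX
X_X______
X_XXXXXX_
X______X_
XXXXXX_X_
_____X_X_
XXXX_X_XX
___X_X___
XX_X_XXXX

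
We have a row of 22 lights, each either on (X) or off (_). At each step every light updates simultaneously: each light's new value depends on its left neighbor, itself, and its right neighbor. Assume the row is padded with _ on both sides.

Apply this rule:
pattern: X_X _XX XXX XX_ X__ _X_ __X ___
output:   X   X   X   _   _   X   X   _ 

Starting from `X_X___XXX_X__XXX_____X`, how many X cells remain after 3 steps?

step 1: XXX__XXX_XX_XXX_____XX
step 2: XX__XXX_XX_XXX_____XX_
step 3: X__XXX_XX_XXX_____XX__
count of X: 11

11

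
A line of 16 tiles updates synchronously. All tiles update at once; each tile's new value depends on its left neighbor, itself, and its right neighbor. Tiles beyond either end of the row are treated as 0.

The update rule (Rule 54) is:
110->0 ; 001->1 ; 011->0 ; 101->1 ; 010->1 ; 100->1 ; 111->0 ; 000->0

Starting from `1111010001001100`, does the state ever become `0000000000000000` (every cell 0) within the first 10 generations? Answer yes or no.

0000111011110010
0001000100001111
0011101110010000
0100010001111000
1110111010000100
0001000111001110
0011101000110001
0100011101001011
1110100011111100
0001110100000010
generation 10 is 0001110100000010, still not uniform 0

no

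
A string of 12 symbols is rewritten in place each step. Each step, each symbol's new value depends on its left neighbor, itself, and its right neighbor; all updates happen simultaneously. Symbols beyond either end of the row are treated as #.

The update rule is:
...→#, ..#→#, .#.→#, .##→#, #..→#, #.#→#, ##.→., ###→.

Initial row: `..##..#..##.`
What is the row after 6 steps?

###.######.#
...##.....##
####.######.
....##.....#
#####.######
.....##.....

.....##.....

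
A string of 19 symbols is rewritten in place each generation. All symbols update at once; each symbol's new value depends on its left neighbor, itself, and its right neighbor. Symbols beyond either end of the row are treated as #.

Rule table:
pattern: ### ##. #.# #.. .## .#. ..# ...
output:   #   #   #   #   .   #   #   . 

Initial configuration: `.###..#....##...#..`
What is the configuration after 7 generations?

#######.#########.#

generation 1: #.######..#.##.####
generation 2: ##.#########.##.###
generation 3: ###.#########.##.##
generation 4: ####.#########.##.#
generation 5: #####.#########.##.
generation 6: ######.#########.##
generation 7: #######.#########.#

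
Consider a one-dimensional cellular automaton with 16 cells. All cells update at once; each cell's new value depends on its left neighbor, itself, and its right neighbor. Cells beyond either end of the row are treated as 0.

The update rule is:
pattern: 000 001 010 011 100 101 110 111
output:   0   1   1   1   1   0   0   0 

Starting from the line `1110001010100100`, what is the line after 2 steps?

step 1: 1001011010111110
step 2: 1111010010100001

1111010010100001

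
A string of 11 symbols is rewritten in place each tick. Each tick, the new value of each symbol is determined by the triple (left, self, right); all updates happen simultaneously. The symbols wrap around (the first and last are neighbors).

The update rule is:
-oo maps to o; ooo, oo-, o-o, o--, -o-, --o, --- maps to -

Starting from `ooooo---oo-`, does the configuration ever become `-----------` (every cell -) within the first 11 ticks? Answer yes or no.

yes

tick 1: o-------o--
tick 2: -----------
all cells are - at tick 2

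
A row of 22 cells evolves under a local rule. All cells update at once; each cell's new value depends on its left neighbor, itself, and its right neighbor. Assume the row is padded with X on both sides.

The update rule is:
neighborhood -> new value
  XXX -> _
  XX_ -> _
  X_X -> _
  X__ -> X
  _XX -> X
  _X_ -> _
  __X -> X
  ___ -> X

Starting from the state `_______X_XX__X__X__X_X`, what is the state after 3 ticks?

XXXXXXX__X_XX_XX_XX__X
_______XX__X__X__X_XXX
XXXXXXXX_XX_XX_XX__X__

XXXXXXXX_XX_XX_XX__X__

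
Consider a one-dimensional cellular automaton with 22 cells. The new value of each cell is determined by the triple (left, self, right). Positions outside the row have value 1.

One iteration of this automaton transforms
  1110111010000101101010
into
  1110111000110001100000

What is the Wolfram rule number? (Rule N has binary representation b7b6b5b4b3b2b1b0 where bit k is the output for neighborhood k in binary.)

position 0: 111 → 1  (bit 7 = 1)
position 2: 110 → 1  (bit 6 = 1)
position 3: 101 → 0  (bit 5 = 0)
position 9: 100 → 0  (bit 4 = 0)
position 4: 011 → 1  (bit 3 = 1)
position 8: 010 → 0  (bit 2 = 0)
position 12: 001 → 0  (bit 1 = 0)
position 10: 000 → 1  (bit 0 = 1)
bits b7..b0 = 11001001 = 201

201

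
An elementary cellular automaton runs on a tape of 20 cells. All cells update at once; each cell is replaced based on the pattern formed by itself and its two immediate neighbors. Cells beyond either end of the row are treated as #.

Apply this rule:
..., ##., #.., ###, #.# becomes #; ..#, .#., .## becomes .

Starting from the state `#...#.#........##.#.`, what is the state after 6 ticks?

tick 1: ###..#.#######..##.#
tick 2: ####..#.#######..##.
tick 3: #####..#.#######..##
tick 4: ######..#.#######..#
tick 5: #######..#.#######..
tick 6: ########..#.#######.

########..#.#######.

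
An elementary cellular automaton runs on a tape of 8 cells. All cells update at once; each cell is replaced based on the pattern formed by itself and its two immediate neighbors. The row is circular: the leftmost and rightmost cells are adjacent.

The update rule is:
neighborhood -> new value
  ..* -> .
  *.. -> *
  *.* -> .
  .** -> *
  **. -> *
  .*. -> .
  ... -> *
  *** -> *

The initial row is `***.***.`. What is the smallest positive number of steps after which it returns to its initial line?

***.***.

1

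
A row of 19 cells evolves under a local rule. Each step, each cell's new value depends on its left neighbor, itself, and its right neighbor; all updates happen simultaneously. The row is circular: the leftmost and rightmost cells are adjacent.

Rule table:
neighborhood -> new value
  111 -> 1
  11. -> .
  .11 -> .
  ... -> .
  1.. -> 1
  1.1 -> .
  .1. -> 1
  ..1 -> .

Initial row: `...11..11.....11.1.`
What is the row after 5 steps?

.....1...1.......11
1....11..11........
11.....1...1.......
..1....11..11......
..11.....1...1.....

..11.....1...1.....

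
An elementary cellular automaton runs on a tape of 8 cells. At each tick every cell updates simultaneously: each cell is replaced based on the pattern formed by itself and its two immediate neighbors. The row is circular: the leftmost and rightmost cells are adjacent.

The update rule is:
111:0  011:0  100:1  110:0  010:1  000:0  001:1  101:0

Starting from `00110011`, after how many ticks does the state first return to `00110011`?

11001100
00110011

2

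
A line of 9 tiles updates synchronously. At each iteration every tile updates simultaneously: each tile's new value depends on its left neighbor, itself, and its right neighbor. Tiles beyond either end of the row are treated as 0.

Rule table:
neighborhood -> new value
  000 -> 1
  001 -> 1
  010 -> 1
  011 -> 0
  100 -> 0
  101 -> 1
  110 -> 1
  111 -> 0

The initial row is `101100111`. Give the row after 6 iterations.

010101011

110101001
011111011
100001101
101110111
110011001
010101011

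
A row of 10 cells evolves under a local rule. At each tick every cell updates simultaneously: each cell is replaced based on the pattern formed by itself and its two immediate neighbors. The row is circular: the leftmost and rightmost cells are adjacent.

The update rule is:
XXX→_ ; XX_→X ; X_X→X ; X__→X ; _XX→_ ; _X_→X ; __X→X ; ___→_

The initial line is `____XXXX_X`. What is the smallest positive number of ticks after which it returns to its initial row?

X__X___XXX
XXXXX_X___
____XXXX_X

3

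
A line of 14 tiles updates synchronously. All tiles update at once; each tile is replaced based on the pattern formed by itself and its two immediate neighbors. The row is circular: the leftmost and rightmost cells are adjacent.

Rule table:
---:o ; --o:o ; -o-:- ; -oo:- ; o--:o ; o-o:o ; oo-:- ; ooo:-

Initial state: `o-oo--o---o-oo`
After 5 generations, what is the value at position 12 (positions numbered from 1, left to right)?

generation 1: -o--oo-ooo-o--
generation 2: o-oo--o---o-oo  (repeats generation 0; period 2)
generation 5: -o--oo-ooo-o--
position 12 holds o

o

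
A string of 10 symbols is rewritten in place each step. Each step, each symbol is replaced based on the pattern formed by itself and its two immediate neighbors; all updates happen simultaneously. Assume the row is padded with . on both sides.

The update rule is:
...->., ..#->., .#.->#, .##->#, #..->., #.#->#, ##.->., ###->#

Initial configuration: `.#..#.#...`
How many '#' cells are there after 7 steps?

.#..###...
.#..##....
.#..#.....
.#..#.....  (fixed point — unchanged through step 7)
count of #: 2

2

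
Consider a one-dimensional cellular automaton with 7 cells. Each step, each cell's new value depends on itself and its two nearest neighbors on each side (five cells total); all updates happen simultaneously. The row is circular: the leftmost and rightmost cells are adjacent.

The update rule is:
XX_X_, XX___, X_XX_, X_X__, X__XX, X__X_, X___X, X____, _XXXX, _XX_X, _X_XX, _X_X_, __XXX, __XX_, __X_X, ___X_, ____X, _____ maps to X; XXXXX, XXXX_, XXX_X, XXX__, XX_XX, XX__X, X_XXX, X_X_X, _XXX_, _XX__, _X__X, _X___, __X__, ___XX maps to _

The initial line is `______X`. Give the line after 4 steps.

X_XX__X

_XXXXX_
XXX____
X__XXX_
X_XX__X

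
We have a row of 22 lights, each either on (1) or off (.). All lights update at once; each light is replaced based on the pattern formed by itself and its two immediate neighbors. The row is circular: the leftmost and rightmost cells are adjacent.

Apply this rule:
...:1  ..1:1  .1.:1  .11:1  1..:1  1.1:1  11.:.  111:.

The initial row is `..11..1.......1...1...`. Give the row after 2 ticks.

...11.................

111.111111111111111111
...11.................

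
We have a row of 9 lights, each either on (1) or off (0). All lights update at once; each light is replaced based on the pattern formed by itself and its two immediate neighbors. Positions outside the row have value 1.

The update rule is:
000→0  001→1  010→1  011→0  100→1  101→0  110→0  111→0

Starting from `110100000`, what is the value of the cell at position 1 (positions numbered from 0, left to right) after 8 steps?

0

000110001
101001010
001111010
110000010
001000110
111101000
000001101
100010000
position 1 holds 0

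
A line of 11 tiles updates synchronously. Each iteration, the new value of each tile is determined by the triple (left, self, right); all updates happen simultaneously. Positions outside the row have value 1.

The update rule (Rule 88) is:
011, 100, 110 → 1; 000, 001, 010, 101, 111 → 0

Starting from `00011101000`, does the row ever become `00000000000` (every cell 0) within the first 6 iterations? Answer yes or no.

iteration 1: 10010100100
iteration 2: 11000010010
iteration 3: 01100001000
iteration 4: 01110000100
iteration 5: 01011000010
iteration 6: 00011100000
iteration 6 is 00011100000, still not uniform 0

no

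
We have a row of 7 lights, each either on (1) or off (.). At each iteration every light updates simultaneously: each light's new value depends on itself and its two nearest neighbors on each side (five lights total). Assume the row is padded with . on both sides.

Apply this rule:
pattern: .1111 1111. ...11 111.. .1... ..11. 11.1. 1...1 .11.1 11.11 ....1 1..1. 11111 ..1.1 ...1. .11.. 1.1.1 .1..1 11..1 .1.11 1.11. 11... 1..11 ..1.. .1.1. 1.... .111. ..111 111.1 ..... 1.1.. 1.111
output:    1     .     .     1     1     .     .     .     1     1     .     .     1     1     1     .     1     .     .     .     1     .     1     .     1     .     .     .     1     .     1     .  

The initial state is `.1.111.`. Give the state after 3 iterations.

11...1.
....1.1
...1111

...1111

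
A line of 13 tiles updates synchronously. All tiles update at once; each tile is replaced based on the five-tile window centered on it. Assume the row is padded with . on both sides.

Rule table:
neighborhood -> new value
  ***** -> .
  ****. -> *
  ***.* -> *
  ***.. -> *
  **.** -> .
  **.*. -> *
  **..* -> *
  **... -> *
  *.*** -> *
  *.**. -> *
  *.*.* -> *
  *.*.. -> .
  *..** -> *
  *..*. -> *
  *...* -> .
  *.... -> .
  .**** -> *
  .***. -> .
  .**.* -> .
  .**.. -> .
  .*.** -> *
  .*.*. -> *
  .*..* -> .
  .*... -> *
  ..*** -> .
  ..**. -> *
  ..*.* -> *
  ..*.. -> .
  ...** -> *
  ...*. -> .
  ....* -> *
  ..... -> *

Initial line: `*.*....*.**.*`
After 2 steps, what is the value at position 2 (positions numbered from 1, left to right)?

.

step 1: **.*.*.***.*.
step 2: *.******.**.*
position 2 holds .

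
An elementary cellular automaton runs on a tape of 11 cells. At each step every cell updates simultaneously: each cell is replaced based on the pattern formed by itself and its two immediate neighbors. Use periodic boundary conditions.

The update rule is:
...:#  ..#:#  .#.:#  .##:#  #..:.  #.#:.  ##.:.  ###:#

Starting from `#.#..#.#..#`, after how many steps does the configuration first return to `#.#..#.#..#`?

22

..#.##.#.##
.##.#..#.#.
##..#.##.#.
#..##.#..#.
#.##..#.##.
#.#..##.#..
#.#.##..#.#
..#.#..##.#
.##.#.##..#
.#..#.#..##
.#.##.#.##.
##.#..#.#..
#..#.##.#.#
..##.#..#.#
.##..#.##.#
.#..##.#..#
.#.##..#.##
.#.#..##.#.
##.#.##..#.
#..#.#..##.
#.##.#.##..
#.#..#.#..#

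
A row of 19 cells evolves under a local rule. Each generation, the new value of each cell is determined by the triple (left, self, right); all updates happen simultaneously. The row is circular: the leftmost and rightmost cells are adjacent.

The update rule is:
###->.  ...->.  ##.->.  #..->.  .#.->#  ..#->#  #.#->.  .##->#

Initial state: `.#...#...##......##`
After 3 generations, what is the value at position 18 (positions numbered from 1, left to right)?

.

.#..##..##......##.
##.##..##......##..
#..#..##......##..#
position 18 holds .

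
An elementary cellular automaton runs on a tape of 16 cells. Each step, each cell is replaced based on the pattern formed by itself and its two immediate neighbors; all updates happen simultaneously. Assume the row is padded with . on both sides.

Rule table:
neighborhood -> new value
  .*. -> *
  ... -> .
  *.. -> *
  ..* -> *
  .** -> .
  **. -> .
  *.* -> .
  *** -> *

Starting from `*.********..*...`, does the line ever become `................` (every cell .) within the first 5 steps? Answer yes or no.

*..******.****..
***.****...**.*.
.*...**.*.*...**
***.*...*.**.*..
.*..**.**....**.
step 5 is .*..**.**....**., still not uniform .

no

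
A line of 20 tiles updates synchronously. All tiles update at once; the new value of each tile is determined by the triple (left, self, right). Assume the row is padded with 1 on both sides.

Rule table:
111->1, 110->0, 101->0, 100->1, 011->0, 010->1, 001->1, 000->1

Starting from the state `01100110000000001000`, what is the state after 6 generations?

generation 1: 00011001111111111111
generation 2: 11100110111111111111
generation 3: 11011000011111111111
generation 4: 10000111101111111111
generation 5: 01111011000111111111
generation 6: 00110000111011111111

00110000111011111111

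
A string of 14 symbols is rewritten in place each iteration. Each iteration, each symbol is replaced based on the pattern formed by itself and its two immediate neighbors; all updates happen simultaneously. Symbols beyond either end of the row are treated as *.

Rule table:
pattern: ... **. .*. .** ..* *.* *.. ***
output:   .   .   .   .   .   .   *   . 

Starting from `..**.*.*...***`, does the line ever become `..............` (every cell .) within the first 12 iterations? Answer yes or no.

iteration 1: *.......*.....
iteration 2: .*.......*....
iteration 3: ..*.......*...
iteration 4: *..*.......*..
iteration 5: .*..*.......*.
iteration 6: ..*..*........
iteration 7: *..*..*.......
iteration 8: .*..*..*......
iteration 9: ..*..*..*.....
iteration 10: *..*..*..*....
iteration 11: .*..*..*..*...
iteration 12: ..*..*..*..*..
iteration 12 is ..*..*..*..*.., still not uniform .

no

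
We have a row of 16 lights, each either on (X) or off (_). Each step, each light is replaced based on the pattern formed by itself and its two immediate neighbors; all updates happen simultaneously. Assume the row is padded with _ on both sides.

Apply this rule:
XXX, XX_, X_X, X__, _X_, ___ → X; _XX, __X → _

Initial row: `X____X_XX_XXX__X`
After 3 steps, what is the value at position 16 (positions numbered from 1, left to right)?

step 1: XXXX_XX_XX_XXX_X
step 2: _XXXX_XX_XX_XXXX
step 3: __XXXX_XX_XX_XXX
position 16 holds X

X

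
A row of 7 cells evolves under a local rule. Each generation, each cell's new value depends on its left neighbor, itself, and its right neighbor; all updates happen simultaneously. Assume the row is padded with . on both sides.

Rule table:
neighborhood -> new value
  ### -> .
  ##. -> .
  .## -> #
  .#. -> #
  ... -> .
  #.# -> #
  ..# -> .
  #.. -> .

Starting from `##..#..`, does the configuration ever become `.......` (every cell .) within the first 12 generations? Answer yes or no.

#...#..
#...#..  (fixed point — unchanged through generation 12)
generation 12 is #...#.., still not uniform .

no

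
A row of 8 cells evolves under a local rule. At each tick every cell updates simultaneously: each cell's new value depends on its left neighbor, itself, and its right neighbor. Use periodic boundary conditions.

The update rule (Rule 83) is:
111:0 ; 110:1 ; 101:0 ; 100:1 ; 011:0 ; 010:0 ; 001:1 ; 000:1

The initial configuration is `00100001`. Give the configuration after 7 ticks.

11110110

11011110
01000010
10111101
10000100
01111011
00001001
11110110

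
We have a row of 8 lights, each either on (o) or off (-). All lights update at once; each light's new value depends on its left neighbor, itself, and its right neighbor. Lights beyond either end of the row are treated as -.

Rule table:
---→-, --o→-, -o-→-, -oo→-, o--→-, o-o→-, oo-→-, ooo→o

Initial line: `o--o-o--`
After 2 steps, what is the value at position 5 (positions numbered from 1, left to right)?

-

step 1: --------
step 2: --------
position 5 holds -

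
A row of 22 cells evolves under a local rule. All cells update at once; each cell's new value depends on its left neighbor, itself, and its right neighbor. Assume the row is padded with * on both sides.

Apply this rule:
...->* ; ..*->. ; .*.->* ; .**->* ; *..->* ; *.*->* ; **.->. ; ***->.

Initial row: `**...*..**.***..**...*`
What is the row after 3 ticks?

..**.**.*.**..*.*.**.*
*.*.**.****.*.*****.**
.****.**...****....**.

.****.**...****....**.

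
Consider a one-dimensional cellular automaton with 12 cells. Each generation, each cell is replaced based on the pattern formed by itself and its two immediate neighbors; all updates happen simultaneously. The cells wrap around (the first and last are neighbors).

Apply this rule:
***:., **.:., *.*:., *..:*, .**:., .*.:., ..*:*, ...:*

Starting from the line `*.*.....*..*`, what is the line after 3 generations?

...********.

...*****.**.
***........*
...********.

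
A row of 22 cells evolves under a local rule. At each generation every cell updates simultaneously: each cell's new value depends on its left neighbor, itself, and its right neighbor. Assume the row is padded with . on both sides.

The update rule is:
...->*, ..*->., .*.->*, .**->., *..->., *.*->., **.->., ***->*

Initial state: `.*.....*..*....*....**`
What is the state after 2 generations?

.*.***.*..*.**.*.**...
.*..*..*..*....*....**

.*..*..*..*....*....**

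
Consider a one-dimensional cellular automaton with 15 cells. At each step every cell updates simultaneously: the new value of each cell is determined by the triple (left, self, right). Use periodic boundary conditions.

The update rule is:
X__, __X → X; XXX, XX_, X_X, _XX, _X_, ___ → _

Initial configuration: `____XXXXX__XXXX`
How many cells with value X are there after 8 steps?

step 1: X__X_____XX____
step 2: _XX_X___X__X__X
step 3: _____X_X_XX_XX_
step 4: ____X_________X
step 5: X__X_X_______X_
step 6: _XX___X_____X__
step 7: X__X_X_X___X_X_
step 8: _XX_____X_X____
count of X: 4

4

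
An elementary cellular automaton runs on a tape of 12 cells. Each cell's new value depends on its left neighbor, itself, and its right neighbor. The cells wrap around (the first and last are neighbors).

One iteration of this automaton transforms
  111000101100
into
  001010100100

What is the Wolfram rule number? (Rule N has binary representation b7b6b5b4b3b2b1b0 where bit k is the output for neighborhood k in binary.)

position 1: 111 → 0  (bit 7 = 0)
position 2: 110 → 1  (bit 6 = 1)
position 7: 101 → 0  (bit 5 = 0)
position 3: 100 → 0  (bit 4 = 0)
position 0: 011 → 0  (bit 3 = 0)
position 6: 010 → 1  (bit 2 = 1)
position 5: 001 → 0  (bit 1 = 0)
position 4: 000 → 1  (bit 0 = 1)
bits b7..b0 = 01000101 = 69

69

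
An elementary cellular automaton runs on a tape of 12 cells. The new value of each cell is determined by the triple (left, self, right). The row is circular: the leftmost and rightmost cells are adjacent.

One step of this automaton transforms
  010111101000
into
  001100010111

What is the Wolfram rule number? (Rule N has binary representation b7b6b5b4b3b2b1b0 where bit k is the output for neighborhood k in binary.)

position 4: 111 → 0  (bit 7 = 0)
position 6: 110 → 0  (bit 6 = 0)
position 2: 101 → 1  (bit 5 = 1)
position 9: 100 → 1  (bit 4 = 1)
position 3: 011 → 1  (bit 3 = 1)
position 1: 010 → 0  (bit 2 = 0)
position 0: 001 → 0  (bit 1 = 0)
position 10: 000 → 1  (bit 0 = 1)
bits b7..b0 = 00111001 = 57

57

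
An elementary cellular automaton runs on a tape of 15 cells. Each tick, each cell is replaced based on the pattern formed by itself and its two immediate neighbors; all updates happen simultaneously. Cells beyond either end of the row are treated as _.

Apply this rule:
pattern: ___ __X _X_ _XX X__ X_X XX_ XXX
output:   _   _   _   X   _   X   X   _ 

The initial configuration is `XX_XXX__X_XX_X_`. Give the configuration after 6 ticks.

___XX__________

tick 1: XXXX_X___XXXX__
tick 2: X__XX____X__X__
tick 3: ___XX__________
tick 4: ___XX__________  (fixed point — unchanged through tick 6)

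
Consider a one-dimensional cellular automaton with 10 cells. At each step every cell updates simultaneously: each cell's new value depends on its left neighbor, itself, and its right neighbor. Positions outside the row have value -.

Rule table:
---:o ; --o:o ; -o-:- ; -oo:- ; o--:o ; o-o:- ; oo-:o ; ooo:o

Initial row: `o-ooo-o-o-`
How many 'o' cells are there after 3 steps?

7

step 1: ---oo----o
step 2: ooo-ooooo-
step 3: -oo--ooooo
count of o: 7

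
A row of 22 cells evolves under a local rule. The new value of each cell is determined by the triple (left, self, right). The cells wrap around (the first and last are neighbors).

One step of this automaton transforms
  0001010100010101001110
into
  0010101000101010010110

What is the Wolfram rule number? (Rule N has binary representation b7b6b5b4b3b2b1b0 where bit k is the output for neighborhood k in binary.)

226

position 19: 111 → 1  (bit 7 = 1)
position 20: 110 → 1  (bit 6 = 1)
position 4: 101 → 1  (bit 5 = 1)
position 8: 100 → 0  (bit 4 = 0)
position 18: 011 → 0  (bit 3 = 0)
position 3: 010 → 0  (bit 2 = 0)
position 2: 001 → 1  (bit 1 = 1)
position 0: 000 → 0  (bit 0 = 0)
bits b7..b0 = 11100010 = 226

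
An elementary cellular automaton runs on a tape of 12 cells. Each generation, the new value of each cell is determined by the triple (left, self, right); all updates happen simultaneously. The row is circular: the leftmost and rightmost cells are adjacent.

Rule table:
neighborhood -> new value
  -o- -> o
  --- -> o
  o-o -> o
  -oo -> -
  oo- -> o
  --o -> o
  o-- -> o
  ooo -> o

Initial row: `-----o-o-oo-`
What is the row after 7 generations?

generation 1: ooooooooo-oo
generation 2: oooooooooo-o
generation 3: ooooooooooo-
generation 4: -ooooooooooo
generation 5: o-oooooooooo
generation 6: oo-ooooooooo
generation 7: ooo-oooooooo

ooo-oooooooo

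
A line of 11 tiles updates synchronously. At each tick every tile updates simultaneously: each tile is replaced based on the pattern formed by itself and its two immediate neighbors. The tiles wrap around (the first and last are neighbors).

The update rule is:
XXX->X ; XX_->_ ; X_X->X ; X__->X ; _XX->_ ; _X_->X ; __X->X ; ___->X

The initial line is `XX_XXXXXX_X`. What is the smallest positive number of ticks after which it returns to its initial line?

X_X_XXXX_X_
XXXX_XX_XXX
XXX_X__X_XX
XX_XXXXXX_X

4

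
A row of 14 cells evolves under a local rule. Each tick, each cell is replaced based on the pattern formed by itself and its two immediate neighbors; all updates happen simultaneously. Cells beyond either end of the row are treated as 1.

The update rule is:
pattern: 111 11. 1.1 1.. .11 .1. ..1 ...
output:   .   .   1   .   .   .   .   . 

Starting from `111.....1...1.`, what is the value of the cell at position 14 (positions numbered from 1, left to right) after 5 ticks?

.

tick 1: .............1
tick 2: ..............
tick 3: ..............  (fixed point — unchanged through tick 5)
position 14 holds .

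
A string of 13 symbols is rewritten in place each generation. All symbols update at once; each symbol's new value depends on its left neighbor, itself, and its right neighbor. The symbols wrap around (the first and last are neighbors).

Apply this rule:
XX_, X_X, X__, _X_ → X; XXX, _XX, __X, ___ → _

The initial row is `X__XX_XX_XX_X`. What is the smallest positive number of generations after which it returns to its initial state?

13

XX__XX_XX_XX_
_XX__XX_XX_XX
X_XX__XX_XX_X
XX_XX__XX_XX_
_XX_XX__XX_XX
X_XX_XX__XX_X
XX_XX_XX__XX_
_XX_XX_XX__XX
X_XX_XX_XX__X
XX_XX_XX_XX__
_XX_XX_XX_XX_
__XX_XX_XX_XX
X__XX_XX_XX_X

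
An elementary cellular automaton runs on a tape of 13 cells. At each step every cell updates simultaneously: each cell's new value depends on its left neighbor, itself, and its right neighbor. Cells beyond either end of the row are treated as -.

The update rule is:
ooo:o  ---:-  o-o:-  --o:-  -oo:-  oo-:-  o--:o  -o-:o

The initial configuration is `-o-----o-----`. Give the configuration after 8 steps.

---------o---

step 1: -oo----oo----
step 2: ---o-----o---
step 3: ---oo----oo--
step 4: -----o-----o-
step 5: -----oo----oo
step 6: -------o-----
step 7: -------oo----
step 8: ---------o---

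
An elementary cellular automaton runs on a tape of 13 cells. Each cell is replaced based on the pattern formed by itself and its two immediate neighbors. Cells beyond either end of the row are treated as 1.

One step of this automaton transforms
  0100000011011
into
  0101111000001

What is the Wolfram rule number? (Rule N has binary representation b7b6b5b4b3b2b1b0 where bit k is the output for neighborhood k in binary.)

133

position 12: 111 → 1  (bit 7 = 1)
position 9: 110 → 0  (bit 6 = 0)
position 0: 101 → 0  (bit 5 = 0)
position 2: 100 → 0  (bit 4 = 0)
position 8: 011 → 0  (bit 3 = 0)
position 1: 010 → 1  (bit 2 = 1)
position 7: 001 → 0  (bit 1 = 0)
position 3: 000 → 1  (bit 0 = 1)
bits b7..b0 = 10000101 = 133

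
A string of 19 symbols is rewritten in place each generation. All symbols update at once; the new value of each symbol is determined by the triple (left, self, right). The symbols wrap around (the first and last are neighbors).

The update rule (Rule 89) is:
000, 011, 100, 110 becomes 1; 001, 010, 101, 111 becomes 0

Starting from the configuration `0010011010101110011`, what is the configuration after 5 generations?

0100101010000010010

generation 1: 1001011000001011011
generation 2: 1100011111100011010
generation 3: 1111010000111011000
generation 4: 1001001110101011110
generation 5: 0100101010000010010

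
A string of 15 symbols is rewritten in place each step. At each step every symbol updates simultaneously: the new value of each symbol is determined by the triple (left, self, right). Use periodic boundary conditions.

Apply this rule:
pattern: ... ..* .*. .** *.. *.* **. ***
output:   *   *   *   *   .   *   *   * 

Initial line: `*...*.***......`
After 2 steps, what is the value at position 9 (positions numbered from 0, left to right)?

*.*******.*****
***************
position 9 holds *

*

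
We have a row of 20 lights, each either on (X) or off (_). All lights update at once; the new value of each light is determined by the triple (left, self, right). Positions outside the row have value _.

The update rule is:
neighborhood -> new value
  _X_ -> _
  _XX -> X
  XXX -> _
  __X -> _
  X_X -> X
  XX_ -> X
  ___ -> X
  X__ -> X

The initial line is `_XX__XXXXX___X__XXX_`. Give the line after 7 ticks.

_XXX_X___XXX__X_X_XX
_X_XX_XX_X_XX__X_XXX
__XXXXXXX_XXXX__XX_X
X_X_____XXX__XX_XXX_
_X_XXXX_X_XX_XXXX_XX
__XX__XX_XXXXX__XXXX
X_XXX_XXXX___XX_X__X

X_XXX_XXXX___XX_X__X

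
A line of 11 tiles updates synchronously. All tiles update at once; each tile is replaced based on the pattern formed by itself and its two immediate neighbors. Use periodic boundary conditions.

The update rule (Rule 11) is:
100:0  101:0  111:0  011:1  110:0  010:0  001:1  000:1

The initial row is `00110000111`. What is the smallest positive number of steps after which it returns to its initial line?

step 1: 01100111100
step 2: 11001100001
step 3: 00011001111
step 4: 01110011000
step 5: 11000110011
step 6: 00011100110
step 7: 11110001100
step 8: 10000111001
step 9: 00111100011
step 10: 01100001110
step 11: 11001111000
step 12: 10011000011
step 13: 00110011110
step 14: 11100110000
step 15: 10001100111
step 16: 00111001100
step 17: 11100011001
step 18: 00001110011
step 19: 01111000110
step 20: 11000011100
step 21: 10011110001
step 22: 00110000111

22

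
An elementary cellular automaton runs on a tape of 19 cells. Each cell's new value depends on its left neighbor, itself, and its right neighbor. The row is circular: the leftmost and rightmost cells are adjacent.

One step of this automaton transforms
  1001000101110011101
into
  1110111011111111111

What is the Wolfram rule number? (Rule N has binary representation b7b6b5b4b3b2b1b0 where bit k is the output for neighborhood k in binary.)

251

position 10: 111 → 1  (bit 7 = 1)
position 0: 110 → 1  (bit 6 = 1)
position 8: 101 → 1  (bit 5 = 1)
position 1: 100 → 1  (bit 4 = 1)
position 9: 011 → 1  (bit 3 = 1)
position 3: 010 → 0  (bit 2 = 0)
position 2: 001 → 1  (bit 1 = 1)
position 5: 000 → 1  (bit 0 = 1)
bits b7..b0 = 11111011 = 251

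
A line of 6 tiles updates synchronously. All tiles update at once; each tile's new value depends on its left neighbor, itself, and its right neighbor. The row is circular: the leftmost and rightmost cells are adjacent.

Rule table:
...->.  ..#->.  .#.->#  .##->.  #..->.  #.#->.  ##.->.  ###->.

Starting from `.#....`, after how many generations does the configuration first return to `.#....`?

.#....

1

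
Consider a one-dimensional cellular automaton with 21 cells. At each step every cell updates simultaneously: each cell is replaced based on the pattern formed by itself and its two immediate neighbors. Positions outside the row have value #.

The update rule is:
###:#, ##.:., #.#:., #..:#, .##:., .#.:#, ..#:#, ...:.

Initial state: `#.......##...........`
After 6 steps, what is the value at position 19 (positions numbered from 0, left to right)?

.

step 1: .#.....#..#.........#
step 2: .##...######.......#.
step 3: ...#.#.####.#.....##.
step 4: #.##.#..##..##...#...
step 5: .....###..##..#.###.#
step 6: #...#.#.##..###..#...
position 19 holds .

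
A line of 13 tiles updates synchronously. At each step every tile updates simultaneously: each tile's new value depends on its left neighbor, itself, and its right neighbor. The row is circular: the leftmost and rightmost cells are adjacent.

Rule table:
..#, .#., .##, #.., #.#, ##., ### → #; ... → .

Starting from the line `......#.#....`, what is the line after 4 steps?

.....#####...
....#######..
...#########.
..###########

..###########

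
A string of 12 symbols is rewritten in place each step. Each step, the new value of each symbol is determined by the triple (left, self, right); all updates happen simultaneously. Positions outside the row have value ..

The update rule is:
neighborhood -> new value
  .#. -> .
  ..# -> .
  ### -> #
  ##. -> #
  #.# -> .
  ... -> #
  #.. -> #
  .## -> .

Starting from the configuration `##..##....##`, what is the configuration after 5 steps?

.##..####..#
..##..####..
#..##..#####
.#..##..####
..#..##..###

..#..##..###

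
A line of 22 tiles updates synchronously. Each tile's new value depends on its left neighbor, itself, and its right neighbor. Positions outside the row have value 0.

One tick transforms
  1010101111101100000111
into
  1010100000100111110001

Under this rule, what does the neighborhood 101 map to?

At position 1 the neighborhood is 101; the next row has 0 there.

0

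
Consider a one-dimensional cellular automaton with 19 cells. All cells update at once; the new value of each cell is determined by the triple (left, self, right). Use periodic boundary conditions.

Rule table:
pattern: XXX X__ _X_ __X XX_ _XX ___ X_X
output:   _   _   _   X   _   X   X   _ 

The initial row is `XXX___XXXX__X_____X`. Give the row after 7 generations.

generation 1: ____XXX____X__XXXXX
generation 2: _XXXX___XXX__XX____
generation 3: XX____XXX___XX__XXX
generation 4: ___XXXX___XXX__XX__
generation 5: XXXX____XXX___XX__X
generation 6: _____XXXX___XXX__XX
generation 7: _XXXXX____XXX___XX_

_XXXXX____XXX___XX_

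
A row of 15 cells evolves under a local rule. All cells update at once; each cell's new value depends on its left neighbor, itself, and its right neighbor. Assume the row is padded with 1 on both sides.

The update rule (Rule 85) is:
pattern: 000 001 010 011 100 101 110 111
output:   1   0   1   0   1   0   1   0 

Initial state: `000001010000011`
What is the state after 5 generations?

010111110001010

111101011111000
000101000001110
110101111100010
010100000111010
010111110001010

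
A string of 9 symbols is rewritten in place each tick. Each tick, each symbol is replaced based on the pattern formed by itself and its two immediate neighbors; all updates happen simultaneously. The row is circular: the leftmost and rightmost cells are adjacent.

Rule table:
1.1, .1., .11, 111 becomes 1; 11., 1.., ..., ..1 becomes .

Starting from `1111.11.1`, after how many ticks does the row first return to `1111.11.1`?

tick 1: 111.11.11
tick 2: 11.11.111
tick 3: 1.11.1111
tick 4: .11.11111
tick 5: 11.11111.
tick 6: 1.11111.1
tick 7: .11111.11
tick 8: 11111.11.
tick 9: 1111.11.1

9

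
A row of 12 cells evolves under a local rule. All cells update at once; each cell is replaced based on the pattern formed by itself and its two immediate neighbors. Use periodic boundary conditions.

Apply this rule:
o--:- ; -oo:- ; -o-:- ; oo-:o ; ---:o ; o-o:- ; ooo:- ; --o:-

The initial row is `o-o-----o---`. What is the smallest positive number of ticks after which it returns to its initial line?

18

tick 1: ----ooo---o-
tick 2: ooo---o-o---
tick 3: --o-o-----o-
tick 4: o-----ooo---
tick 5: --ooo---o-o-
tick 6: o---o-o-----
tick 7: --o-----ooo-
tick 8: o---ooo---o-
tick 9: --o---o-o---
tick 10: o---o-----oo
tick 11: o-o---ooo---
tick 12: ----o---o-o-
tick 13: ooo---o-----
tick 14: --o-o---ooo-
tick 15: o-----o---o-
tick 16: --ooo---o---
tick 17: o---o-o---oo
tick 18: o-o-----o---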